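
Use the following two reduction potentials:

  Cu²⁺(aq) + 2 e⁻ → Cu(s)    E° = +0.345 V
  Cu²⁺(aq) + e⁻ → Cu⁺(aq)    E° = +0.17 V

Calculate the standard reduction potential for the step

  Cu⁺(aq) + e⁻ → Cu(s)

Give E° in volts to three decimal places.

Sequential free energies add, so n₃E°₃ = n₁E°₁ + n₂E°₂.
With n₃ = 2, and the known step contributing 1×(+0.17) V, the unknown satisfies 1·E° = 2×(+0.345) − 1×(+0.17) = +0.520.
E° = +0.520 / 1 = +0.520 V.

+0.520 V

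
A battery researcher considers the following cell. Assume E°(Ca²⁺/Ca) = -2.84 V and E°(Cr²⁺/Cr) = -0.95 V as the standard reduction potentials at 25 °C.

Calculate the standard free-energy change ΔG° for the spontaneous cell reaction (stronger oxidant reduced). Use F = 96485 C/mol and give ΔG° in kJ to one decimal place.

-364.7 kJ

Cr²⁺/Cr (E° = -0.95 V) is the cathode; Ca²⁺/Ca (E° = -2.84 V) is the anode, so E°cell = +1.89 V.
Balancing electrons gives n = 2 (lcm of 2 and 2).
ΔG° = −nFE° = −(2)(96485)(+1.89) = -364,713 J = -364.7 kJ.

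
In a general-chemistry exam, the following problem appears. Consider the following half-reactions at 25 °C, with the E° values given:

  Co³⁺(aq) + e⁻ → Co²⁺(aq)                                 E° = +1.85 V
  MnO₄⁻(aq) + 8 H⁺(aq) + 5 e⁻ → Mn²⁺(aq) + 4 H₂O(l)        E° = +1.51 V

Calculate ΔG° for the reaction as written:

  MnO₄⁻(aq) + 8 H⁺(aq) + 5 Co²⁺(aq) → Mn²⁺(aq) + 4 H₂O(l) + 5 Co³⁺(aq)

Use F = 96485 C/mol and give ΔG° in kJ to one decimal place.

+164.0 kJ

As written, MnO₄⁻/Mn²⁺ is reduced (cathode) and Co³⁺/Co²⁺ is oxidised (anode), so E°cell = (+1.51) − (+1.85) = -0.34 V.
Balancing electrons gives n = 5.
ΔG° = −nFE° = −(5)(96485)(-0.34) = 164,024 J = +164.0 kJ.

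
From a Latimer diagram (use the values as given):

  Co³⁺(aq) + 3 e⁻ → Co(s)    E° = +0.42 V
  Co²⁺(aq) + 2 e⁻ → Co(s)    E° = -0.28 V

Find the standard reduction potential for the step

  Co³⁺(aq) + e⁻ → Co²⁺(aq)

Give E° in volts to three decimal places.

+1.820 V

Sequential free energies add, so n₃E°₃ = n₁E°₁ + n₂E°₂.
With n₃ = 3, and the known step contributing 2×(-0.28) V, the unknown satisfies 1·E° = 3×(+0.42) − 2×(-0.28) = +1.820.
E° = +1.820 / 1 = +1.820 V.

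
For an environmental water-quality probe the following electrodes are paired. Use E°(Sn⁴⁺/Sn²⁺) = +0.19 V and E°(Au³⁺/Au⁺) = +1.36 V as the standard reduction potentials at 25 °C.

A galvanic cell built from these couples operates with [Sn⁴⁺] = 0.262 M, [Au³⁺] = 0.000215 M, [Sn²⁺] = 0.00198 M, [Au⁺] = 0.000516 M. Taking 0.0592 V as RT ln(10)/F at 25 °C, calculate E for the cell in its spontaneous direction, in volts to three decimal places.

Au³⁺/Au⁺ is the cathode (higher E°), Sn⁴⁺/Sn²⁺ the anode: E°cell = +1.36 − (+0.19) = +1.17 V, n = 2.
Overall: Au³⁺(aq) + Sn²⁺(aq) → Au⁺(aq) + Sn⁴⁺(aq)
Q = [Au⁺]·[Sn⁴⁺] / ([Au³⁺]·[Sn²⁺]); log Q = 2.502.
E = E° − (0.0592/n) log Q = +1.17 − (0.0592/2)(2.502) = +1.096 V.

+1.096 V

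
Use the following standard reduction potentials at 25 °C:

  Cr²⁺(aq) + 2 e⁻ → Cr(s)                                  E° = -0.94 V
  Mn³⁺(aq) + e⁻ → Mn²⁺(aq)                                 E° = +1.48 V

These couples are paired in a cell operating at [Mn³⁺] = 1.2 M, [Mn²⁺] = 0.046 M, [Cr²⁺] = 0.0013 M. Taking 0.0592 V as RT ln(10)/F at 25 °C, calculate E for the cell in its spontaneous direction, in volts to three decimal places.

Mn³⁺/Mn²⁺ is the cathode (higher E°), Cr²⁺/Cr the anode: E°cell = +1.48 − (-0.94) = +2.42 V, n = 2.
Overall: 2 Mn³⁺(aq) + Cr(s) → 2 Mn²⁺(aq) + Cr²⁺(aq)
Q = [Mn²⁺]^2·[Cr²⁺] / ([Mn³⁺]^2); log Q = -5.719.
E = E° − (0.0592/n) log Q = +2.42 − (0.0592/2)(-5.719) = +2.589 V.

+2.589 V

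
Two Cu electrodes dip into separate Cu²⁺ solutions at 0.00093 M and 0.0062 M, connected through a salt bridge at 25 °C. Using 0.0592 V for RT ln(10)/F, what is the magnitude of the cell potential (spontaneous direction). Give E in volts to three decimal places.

For a concentration cell E°cell = 0. The 0.0062 M side is the cathode (reduction is favoured where [Cu²⁺] is higher).
With n = 2, E = −(0.0592/2) log([Cu²⁺]ₐₙ/[Cu²⁺]꜀ₐₜ) = −(0.0592/2) log(0.00093/0.0062) = −(0.0592/2)(-0.824) = +0.024 V.

+0.024 V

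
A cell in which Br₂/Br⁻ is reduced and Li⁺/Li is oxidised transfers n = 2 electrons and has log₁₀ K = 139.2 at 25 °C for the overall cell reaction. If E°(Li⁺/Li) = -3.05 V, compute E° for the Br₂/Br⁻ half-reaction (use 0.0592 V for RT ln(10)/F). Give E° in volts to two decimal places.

+1.07 V

E°cell = (0.0592/n)·log K = (0.0592/2)(139.2) = +4.120 V.
Since Br₂/Br⁻ is the cathode and Li⁺/Li the anode, E°cell = E°(Br₂/Br⁻) − E°(Li⁺/Li).
So E°(Br₂/Br⁻) = E°cell + E°(Li⁺/Li) = +4.120 + (-3.05) = +1.07 V.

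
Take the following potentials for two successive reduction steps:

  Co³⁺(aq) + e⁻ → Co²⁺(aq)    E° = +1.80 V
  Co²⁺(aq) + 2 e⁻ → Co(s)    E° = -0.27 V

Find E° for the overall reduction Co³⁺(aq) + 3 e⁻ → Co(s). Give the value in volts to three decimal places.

+0.420 V

Standard free energies of sequential steps add: ΔG°₃ = ΔG°₁ + ΔG°₂, so n₃E°₃ = n₁E°₁ + n₂E°₂.
E°₃ = (1×+1.80 + 2×-0.27) / 3 = (+1.260) / 3 = +0.420 V.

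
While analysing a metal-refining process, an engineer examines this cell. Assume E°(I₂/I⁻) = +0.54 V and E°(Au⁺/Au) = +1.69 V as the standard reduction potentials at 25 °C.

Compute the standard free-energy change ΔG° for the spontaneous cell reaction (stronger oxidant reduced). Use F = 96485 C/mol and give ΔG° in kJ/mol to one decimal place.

Au⁺/Au (E° = +1.69 V) is the cathode; I₂/I⁻ (E° = +0.54 V) is the anode, so E°cell = +1.15 V.
Balancing electrons gives n = 2 (lcm of 1 and 2).
ΔG° = −nFE° = −(2)(96485)(+1.15) = -221,915 J = -221.9 kJ/mol.

-221.9 kJ/mol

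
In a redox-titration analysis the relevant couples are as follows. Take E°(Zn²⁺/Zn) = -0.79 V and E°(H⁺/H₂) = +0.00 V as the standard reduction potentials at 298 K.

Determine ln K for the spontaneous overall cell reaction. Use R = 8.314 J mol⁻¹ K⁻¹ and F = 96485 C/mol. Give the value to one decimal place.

61.5

Cathode: H⁺/H₂; anode: Zn²⁺/Zn. E°cell = (+0.00) − (-0.79) = +0.79 V, with n = 2.
ΔG° = −nFE° = −RT ln K, so ln K = nFE°/(RT) = (2)(96485)(+0.79) / ((8.314)(298)) = 61.531.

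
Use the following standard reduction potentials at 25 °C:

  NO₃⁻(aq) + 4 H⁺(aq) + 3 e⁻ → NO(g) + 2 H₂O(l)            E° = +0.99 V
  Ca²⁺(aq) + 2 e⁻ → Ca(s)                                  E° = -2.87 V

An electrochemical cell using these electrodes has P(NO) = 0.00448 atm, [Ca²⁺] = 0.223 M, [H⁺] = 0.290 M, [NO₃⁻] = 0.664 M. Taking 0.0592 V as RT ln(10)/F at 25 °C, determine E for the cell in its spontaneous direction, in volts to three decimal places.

+3.880 V

NO₃⁻/NO is the cathode (higher E°), Ca²⁺/Ca the anode: E°cell = +0.99 − (-2.87) = +3.86 V, n = 6.
Overall: 2 NO₃⁻(aq) + 8 H⁺(aq) + 3 Ca(s) → 2 NO(g) + 4 H₂O(l) + 3 Ca²⁺(aq)
Q = P(NO)^2·[Ca²⁺]^3 / ([NO₃⁻]^2·[H⁺]^8); log Q = -1.996.
E = E° − (0.0592/n) log Q = +3.86 − (0.0592/6)(-1.996) = +3.880 V.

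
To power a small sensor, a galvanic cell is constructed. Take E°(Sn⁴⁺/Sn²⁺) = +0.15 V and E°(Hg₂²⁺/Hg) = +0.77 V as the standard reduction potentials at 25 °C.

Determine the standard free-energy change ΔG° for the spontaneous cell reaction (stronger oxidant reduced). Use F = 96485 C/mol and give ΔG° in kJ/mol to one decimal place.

-119.6 kJ/mol

Hg₂²⁺/Hg (E° = +0.77 V) is the cathode; Sn⁴⁺/Sn²⁺ (E° = +0.15 V) is the anode, so E°cell = +0.62 V.
Balancing electrons gives n = 2 (lcm of 2 and 2).
ΔG° = −nFE° = −(2)(96485)(+0.62) = -119,641 J = -119.6 kJ/mol.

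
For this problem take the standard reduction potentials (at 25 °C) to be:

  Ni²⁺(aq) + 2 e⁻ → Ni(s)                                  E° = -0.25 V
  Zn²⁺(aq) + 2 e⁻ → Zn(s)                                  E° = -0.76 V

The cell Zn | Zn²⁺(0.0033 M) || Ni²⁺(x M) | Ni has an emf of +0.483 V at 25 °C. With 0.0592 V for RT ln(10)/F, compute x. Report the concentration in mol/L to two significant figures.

Ni²⁺/Ni is the cathode, Zn²⁺/Zn the anode: E°cell = +0.51 V, n = 2.
Overall reaction: Ni²⁺(aq) + Zn(s) → Ni(s) + Zn²⁺(aq); Q = [Zn²⁺]^1/[Ni²⁺]^1.
From E = E° − (0.0592/n) log Q: log Q = (E° − E)·n/0.0592 = (+0.51 − (+0.483))·2/0.0592 = 0.9122.
So 1·log[Ni²⁺] = 1·log(0.0033) − log Q = -2.4815 − (0.9122) = -3.3937; [Ni²⁺] = 10^(-3.3937) ≈ 0.00040 M.

0.00040 M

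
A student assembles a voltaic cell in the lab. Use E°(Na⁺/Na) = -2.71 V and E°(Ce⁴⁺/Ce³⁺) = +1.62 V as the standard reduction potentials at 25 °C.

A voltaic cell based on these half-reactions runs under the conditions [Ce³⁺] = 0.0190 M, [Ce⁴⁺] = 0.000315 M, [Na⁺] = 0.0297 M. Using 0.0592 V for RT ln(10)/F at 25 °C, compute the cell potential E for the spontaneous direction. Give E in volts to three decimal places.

Ce⁴⁺/Ce³⁺ is the cathode (higher E°), Na⁺/Na the anode: E°cell = +1.62 − (-2.71) = +4.33 V, n = 1.
Overall: Ce⁴⁺(aq) + Na(s) → Ce³⁺(aq) + Na⁺(aq)
Q = [Ce³⁺]·[Na⁺] / ([Ce⁴⁺]); log Q = 0.253.
E = E° − (0.0592/n) log Q = +4.33 − (0.0592/1)(0.253) = +4.315 V.

+4.315 V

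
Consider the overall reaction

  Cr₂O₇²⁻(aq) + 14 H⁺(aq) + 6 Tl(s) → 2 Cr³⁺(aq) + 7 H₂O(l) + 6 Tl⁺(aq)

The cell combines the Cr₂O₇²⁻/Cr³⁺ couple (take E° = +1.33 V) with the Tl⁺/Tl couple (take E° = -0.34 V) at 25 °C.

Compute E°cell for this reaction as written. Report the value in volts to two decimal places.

+1.67 V

The Cr₂O₇²⁻/Cr³⁺ couple has the higher reduction potential, so it is the cathode; Tl⁺/Tl is oxidised at the anode.
E°cell = E°(cathode) − E°(anode) = (+1.33) − (-0.34) = +1.67 V.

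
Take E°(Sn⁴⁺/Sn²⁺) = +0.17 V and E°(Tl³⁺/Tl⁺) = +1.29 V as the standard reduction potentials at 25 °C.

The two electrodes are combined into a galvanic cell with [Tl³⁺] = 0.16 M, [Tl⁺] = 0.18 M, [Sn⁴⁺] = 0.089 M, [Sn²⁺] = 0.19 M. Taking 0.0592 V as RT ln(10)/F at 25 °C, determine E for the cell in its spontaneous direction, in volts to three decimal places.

Tl³⁺/Tl⁺ is the cathode (higher E°), Sn⁴⁺/Sn²⁺ the anode: E°cell = +1.29 − (+0.17) = +1.12 V, n = 2.
Overall: Tl³⁺(aq) + Sn²⁺(aq) → Tl⁺(aq) + Sn⁴⁺(aq)
Q = [Tl⁺]·[Sn⁴⁺] / ([Tl³⁺]·[Sn²⁺]); log Q = -0.278.
E = E° − (0.0592/n) log Q = +1.12 − (0.0592/2)(-0.278) = +1.128 V.

+1.128 V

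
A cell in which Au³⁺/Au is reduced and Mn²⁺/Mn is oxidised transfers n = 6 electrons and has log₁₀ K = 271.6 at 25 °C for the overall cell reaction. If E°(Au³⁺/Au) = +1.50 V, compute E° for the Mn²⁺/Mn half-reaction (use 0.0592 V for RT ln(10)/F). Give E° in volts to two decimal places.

-1.18 V

E°cell = (0.0592/n)·log K = (0.0592/6)(271.6) = +2.680 V.
Since Au³⁺/Au is the cathode and Mn²⁺/Mn the anode, E°cell = E°(Au³⁺/Au) − E°(Mn²⁺/Mn).
So E°(Mn²⁺/Mn) = E°(Au³⁺/Au) − E°cell = (+1.50) − (+2.680) = -1.18 V.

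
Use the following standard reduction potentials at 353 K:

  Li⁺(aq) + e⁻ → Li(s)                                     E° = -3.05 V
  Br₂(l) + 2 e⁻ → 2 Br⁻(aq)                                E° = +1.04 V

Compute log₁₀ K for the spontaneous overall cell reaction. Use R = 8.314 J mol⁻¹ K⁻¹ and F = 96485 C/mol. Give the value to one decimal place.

116.8

Cathode: Br₂/Br⁻; anode: Li⁺/Li. E°cell = (+1.04) − (-3.05) = +4.09 V, with n = 2.
ΔG° = −nFE° = −RT ln K, so ln K = nFE°/(RT) = (2)(96485)(+4.09) / ((8.314)(353)) = 268.923.
log₁₀ K = 268.923 / ln 10 = 116.8.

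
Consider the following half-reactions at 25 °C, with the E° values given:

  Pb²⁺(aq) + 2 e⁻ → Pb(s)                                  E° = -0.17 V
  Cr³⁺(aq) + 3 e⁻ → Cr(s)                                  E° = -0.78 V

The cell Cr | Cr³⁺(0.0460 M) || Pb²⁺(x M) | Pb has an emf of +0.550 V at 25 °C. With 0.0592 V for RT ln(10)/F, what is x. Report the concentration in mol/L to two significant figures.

0.0012 M

Pb²⁺/Pb is the cathode, Cr³⁺/Cr the anode: E°cell = +0.61 V, n = 6.
Overall reaction: 3 Pb²⁺(aq) + 2 Cr(s) → 3 Pb(s) + 2 Cr³⁺(aq); Q = [Cr³⁺]^2/[Pb²⁺]^3.
From E = E° − (0.0592/n) log Q: log Q = (E° − E)·n/0.0592 = (+0.61 − (+0.550))·6/0.0592 = 6.0811.
So 3·log[Pb²⁺] = 2·log(0.046) − log Q = -2.6745 − (6.0811) = -8.7556; log[Pb²⁺] = -8.7556 / 3 = -2.9185; [Pb²⁺] = 10^(-2.9185) ≈ 0.0012 M.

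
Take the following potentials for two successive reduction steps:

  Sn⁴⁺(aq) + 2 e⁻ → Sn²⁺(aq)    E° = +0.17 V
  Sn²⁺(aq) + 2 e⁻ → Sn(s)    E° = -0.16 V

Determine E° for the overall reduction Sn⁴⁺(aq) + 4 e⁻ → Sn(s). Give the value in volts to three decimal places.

+0.005 V

Since ΔG° = −nFE° is additive over sequential reductions, n₃E°₃ = n₁E°₁ + n₂E°₂.
E°₃ = (2×+0.17 + 2×-0.16) / 4 = (+0.020) / 4 = +0.005 V.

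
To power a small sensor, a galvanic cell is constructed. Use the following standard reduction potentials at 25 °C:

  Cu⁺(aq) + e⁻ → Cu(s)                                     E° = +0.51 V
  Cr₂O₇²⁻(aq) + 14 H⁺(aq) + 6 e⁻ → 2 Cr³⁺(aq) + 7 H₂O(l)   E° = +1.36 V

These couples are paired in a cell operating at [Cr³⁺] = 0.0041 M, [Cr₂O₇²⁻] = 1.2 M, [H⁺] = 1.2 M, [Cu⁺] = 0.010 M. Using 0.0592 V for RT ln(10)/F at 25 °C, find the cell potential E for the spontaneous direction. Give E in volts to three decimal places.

Cr₂O₇²⁻/Cr³⁺ is the cathode (higher E°), Cu⁺/Cu the anode: E°cell = +1.36 − (+0.51) = +0.85 V, n = 6.
Overall: Cr₂O₇²⁻(aq) + 14 H⁺(aq) + 6 Cu(s) → 2 Cr³⁺(aq) + 7 H₂O(l) + 6 Cu⁺(aq)
Q = [Cr³⁺]^2·[Cu⁺]^6 / ([Cr₂O₇²⁻]·[H⁺]^14); log Q = -17.962.
E = E° − (0.0592/n) log Q = +0.85 − (0.0592/6)(-17.962) = +1.027 V.

+1.027 V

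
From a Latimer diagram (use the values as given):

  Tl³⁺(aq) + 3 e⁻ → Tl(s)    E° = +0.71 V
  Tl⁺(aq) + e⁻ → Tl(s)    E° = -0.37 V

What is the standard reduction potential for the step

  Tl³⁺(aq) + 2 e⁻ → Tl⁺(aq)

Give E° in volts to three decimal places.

+1.250 V

Sequential free energies add, so n₃E°₃ = n₁E°₁ + n₂E°₂.
With n₃ = 3, and the known step contributing 1×(-0.37) V, the unknown satisfies 2·E° = 3×(+0.71) − 1×(-0.37) = +2.500.
E° = +2.500 / 2 = +1.250 V.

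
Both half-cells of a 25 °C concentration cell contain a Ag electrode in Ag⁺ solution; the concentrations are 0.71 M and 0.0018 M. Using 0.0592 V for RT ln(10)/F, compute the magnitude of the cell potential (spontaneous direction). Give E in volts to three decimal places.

+0.154 V

For a concentration cell E°cell = 0. The 0.71 M side is the cathode (reduction is favoured where [Ag⁺] is higher).
With n = 1, E = −(0.0592/1) log([Ag⁺]ₐₙ/[Ag⁺]꜀ₐₜ) = −(0.0592/1) log(0.0018/0.71) = −(0.0592/1)(-2.596) = +0.154 V.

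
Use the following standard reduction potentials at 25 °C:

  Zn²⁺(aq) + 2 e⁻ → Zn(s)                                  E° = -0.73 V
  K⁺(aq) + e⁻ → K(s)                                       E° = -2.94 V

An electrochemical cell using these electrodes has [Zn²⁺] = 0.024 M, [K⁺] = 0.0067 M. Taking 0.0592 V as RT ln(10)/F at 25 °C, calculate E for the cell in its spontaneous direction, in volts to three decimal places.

Zn²⁺/Zn is the cathode (higher E°), K⁺/K the anode: E°cell = -0.73 − (-2.94) = +2.21 V, n = 2.
Overall: Zn²⁺(aq) + 2 K(s) → Zn(s) + 2 K⁺(aq)
Q = [K⁺]^2 / ([Zn²⁺]); log Q = -2.728.
E = E° − (0.0592/n) log Q = +2.21 − (0.0592/2)(-2.728) = +2.291 V.

+2.291 V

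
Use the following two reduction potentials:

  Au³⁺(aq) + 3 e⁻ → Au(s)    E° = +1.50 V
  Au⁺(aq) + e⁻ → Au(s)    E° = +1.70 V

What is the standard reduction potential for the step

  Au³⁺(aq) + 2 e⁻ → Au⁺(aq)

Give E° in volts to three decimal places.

+1.400 V

Sequential free energies add, so n₃E°₃ = n₁E°₁ + n₂E°₂.
With n₃ = 3, and the known step contributing 1×(+1.70) V, the unknown satisfies 2·E° = 3×(+1.50) − 1×(+1.70) = +2.800.
E° = +2.800 / 2 = +1.400 V.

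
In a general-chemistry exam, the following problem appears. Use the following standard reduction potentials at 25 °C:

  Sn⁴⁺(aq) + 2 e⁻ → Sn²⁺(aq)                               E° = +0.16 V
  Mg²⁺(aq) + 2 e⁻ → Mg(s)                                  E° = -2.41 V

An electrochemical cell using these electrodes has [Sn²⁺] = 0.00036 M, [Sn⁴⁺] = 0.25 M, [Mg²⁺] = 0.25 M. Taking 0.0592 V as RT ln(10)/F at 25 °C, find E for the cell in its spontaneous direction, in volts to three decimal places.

Sn⁴⁺/Sn²⁺ is the cathode (higher E°), Mg²⁺/Mg the anode: E°cell = +0.16 − (-2.41) = +2.57 V, n = 2.
Overall: Sn⁴⁺(aq) + Mg(s) → Sn²⁺(aq) + Mg²⁺(aq)
Q = [Sn²⁺]·[Mg²⁺] / ([Sn⁴⁺]); log Q = -3.444.
E = E° − (0.0592/n) log Q = +2.57 − (0.0592/2)(-3.444) = +2.672 V.

+2.672 V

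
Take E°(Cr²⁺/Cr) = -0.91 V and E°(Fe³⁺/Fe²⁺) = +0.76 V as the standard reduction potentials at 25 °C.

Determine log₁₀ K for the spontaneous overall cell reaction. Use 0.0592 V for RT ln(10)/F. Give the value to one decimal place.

56.4

Cathode: Fe³⁺/Fe²⁺; anode: Cr²⁺/Cr. E°cell = +1.67 V, n = 2.
log K = nE°cell / 0.0592 = (2)(+1.67) / 0.0592 = 56.4.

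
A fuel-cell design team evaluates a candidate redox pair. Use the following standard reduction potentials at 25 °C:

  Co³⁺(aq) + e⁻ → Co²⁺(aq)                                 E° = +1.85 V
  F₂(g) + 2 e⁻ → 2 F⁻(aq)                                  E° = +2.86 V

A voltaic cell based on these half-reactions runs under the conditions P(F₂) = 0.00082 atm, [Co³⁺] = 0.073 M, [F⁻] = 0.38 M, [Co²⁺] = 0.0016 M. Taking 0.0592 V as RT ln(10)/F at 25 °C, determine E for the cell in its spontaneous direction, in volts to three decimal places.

F₂/F⁻ is the cathode (higher E°), Co³⁺/Co²⁺ the anode: E°cell = +2.86 − (+1.85) = +1.01 V, n = 2.
Overall: F₂(g) + 2 Co²⁺(aq) → 2 F⁻(aq) + 2 Co³⁺(aq)
Q = [F⁻]^2·[Co³⁺]^2 / (P(F₂)·[Co²⁺]^2); log Q = 5.564.
E = E° − (0.0592/n) log Q = +1.01 − (0.0592/2)(5.564) = +0.845 V.

+0.845 V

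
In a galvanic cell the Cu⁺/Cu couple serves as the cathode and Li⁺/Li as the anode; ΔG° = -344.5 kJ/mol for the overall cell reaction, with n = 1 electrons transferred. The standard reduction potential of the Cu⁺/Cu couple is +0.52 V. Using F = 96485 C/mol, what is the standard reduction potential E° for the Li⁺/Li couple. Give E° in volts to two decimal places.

E°cell = −ΔG°/(nF) = −(-344.5×10³)/((1)(96485)) = +3.571 V.
Since Cu⁺/Cu is the cathode and Li⁺/Li the anode, E°cell = E°(Cu⁺/Cu) − E°(Li⁺/Li).
So E°(Li⁺/Li) = E°(Cu⁺/Cu) − E°cell = (+0.52) − (+3.571) = -3.05 V.

-3.05 V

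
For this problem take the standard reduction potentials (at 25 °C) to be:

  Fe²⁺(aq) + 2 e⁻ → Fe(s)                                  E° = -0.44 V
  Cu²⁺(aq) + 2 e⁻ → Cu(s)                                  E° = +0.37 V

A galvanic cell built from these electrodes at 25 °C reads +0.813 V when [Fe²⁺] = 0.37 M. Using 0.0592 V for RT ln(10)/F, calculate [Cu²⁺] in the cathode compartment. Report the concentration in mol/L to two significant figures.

0.47 M

Cu²⁺/Cu is the cathode, Fe²⁺/Fe the anode: E°cell = +0.81 V, n = 2.
Overall reaction: Cu²⁺(aq) + Fe(s) → Cu(s) + Fe²⁺(aq); Q = [Fe²⁺]^1/[Cu²⁺]^1.
From E = E° − (0.0592/n) log Q: log Q = (E° − E)·n/0.0592 = (+0.81 − (+0.813))·2/0.0592 = -0.1014.
So 1·log[Cu²⁺] = 1·log(0.37) − log Q = -0.4318 − (-0.1014) = -0.3304; [Cu²⁺] = 10^(-0.3304) ≈ 0.47 M.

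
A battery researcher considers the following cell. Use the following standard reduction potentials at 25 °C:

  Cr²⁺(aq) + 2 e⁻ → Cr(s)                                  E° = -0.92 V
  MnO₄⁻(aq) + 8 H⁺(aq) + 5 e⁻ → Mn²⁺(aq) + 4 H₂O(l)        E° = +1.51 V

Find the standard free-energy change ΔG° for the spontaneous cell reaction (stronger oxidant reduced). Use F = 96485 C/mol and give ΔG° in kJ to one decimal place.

MnO₄⁻/Mn²⁺ (E° = +1.51 V) is the cathode; Cr²⁺/Cr (E° = -0.92 V) is the anode, so E°cell = +2.43 V.
Balancing electrons gives n = 10 (lcm of 5 and 2).
ΔG° = −nFE° = −(10)(96485)(+2.43) = -2,344,586 J = -2344.6 kJ.

-2344.6 kJ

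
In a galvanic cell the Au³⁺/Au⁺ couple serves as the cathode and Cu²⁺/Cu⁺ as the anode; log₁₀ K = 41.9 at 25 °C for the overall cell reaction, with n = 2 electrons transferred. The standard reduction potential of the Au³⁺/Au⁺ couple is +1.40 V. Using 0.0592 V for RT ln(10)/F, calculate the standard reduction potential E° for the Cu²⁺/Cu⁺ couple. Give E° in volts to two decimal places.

E°cell = (0.0592/n)·log K = (0.0592/2)(41.9) = +1.240 V.
Since Au³⁺/Au⁺ is the cathode and Cu²⁺/Cu⁺ the anode, E°cell = E°(Au³⁺/Au⁺) − E°(Cu²⁺/Cu⁺).
So E°(Cu²⁺/Cu⁺) = E°(Au³⁺/Au⁺) − E°cell = (+1.40) − (+1.240) = +0.16 V.

+0.16 V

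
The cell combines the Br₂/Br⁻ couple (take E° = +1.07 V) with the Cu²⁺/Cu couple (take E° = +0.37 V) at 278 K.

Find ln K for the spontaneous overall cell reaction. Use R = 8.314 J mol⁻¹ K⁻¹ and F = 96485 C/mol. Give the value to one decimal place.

58.4

Cathode: Br₂/Br⁻; anode: Cu²⁺/Cu. E°cell = (+1.07) − (+0.37) = +0.70 V, with n = 2.
ΔG° = −nFE° = −RT ln K, so ln K = nFE°/(RT) = (2)(96485)(+0.70) / ((8.314)(278)) = 58.443.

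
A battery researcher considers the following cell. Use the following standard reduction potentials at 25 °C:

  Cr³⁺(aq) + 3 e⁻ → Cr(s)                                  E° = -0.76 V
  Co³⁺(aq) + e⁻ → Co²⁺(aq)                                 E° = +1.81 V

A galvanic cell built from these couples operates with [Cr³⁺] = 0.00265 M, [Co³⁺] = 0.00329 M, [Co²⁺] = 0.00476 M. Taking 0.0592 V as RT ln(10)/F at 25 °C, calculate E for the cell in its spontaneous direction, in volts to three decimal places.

Co³⁺/Co²⁺ is the cathode (higher E°), Cr³⁺/Cr the anode: E°cell = +1.81 − (-0.76) = +2.57 V, n = 3.
Overall: 3 Co³⁺(aq) + Cr(s) → 3 Co²⁺(aq) + Cr³⁺(aq)
Q = [Co²⁺]^3·[Cr³⁺] / ([Co³⁺]^3); log Q = -2.096.
E = E° − (0.0592/n) log Q = +2.57 − (0.0592/3)(-2.096) = +2.611 V.

+2.611 V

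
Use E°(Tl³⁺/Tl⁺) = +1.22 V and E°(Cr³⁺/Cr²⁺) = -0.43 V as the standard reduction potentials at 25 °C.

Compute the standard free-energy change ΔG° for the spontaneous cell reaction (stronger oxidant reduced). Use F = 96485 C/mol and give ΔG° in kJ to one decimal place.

Tl³⁺/Tl⁺ (E° = +1.22 V) is the cathode; Cr³⁺/Cr²⁺ (E° = -0.43 V) is the anode, so E°cell = +1.65 V.
Balancing electrons gives n = 2 (lcm of 2 and 1).
ΔG° = −nFE° = −(2)(96485)(+1.65) = -318,400 J = -318.4 kJ.

-318.4 kJ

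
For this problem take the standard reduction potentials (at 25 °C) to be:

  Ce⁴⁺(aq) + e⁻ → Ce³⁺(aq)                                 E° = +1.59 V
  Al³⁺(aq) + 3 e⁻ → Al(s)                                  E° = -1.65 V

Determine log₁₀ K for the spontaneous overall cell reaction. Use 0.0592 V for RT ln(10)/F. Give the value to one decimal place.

164.2

Cathode: Ce⁴⁺/Ce³⁺; anode: Al³⁺/Al. E°cell = +3.24 V, n = 3.
log K = nE°cell / 0.0592 = (3)(+3.24) / 0.0592 = 164.2.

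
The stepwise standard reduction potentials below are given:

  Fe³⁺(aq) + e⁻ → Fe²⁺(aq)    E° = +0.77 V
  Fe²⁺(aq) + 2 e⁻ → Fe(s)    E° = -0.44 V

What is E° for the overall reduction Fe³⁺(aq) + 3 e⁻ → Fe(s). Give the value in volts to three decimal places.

-0.037 V

Adding the free-energy changes (−nFE°) of the two steps gives −n₃FE°₃ = −n₁FE°₁ − n₂FE°₂.
E°₃ = (1×+0.77 + 2×-0.44) / 3 = (-0.110) / 3 = -0.037 V.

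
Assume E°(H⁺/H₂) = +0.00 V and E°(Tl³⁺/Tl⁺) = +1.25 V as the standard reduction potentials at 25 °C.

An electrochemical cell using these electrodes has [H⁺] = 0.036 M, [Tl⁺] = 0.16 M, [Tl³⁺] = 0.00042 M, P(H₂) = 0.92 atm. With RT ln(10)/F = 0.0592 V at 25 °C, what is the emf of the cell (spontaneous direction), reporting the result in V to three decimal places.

+1.258 V

Tl³⁺/Tl⁺ is the cathode (higher E°), H⁺/H₂ the anode: E°cell = +1.25 − (+0.00) = +1.25 V, n = 2.
Overall: Tl³⁺(aq) + H₂(g) → Tl⁺(aq) + 2 H⁺(aq)
Q = [Tl⁺]·[H⁺]^2 / ([Tl³⁺]·P(H₂)); log Q = -0.270.
E = E° − (0.0592/n) log Q = +1.25 − (0.0592/2)(-0.270) = +1.258 V.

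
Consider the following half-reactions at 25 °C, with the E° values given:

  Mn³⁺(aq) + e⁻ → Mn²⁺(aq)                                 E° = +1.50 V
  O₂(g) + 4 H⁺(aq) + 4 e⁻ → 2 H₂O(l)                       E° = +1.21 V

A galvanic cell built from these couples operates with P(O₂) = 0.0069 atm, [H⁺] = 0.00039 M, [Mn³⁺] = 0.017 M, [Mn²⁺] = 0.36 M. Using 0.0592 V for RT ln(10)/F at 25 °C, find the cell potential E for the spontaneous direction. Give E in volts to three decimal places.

Mn³⁺/Mn²⁺ is the cathode (higher E°), O₂/H₂O the anode: E°cell = +1.50 − (+1.21) = +0.29 V, n = 4.
Overall: 4 Mn³⁺(aq) + 2 H₂O(l) → 4 Mn²⁺(aq) + O₂(g) + 4 H⁺(aq)
Q = [Mn²⁺]^4·P(O₂)·[H⁺]^4 / ([Mn³⁺]^4); log Q = -10.493.
E = E° − (0.0592/n) log Q = +0.29 − (0.0592/4)(-10.493) = +0.445 V.

+0.445 V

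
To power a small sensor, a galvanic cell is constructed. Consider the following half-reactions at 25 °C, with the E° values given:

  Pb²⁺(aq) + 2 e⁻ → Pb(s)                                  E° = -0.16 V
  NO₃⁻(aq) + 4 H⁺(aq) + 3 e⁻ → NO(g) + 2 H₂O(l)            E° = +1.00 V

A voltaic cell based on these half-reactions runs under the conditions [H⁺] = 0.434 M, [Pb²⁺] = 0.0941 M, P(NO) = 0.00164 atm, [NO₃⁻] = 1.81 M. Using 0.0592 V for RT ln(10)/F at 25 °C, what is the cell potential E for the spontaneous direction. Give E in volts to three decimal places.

NO₃⁻/NO is the cathode (higher E°), Pb²⁺/Pb the anode: E°cell = +1.00 − (-0.16) = +1.16 V, n = 6.
Overall: 2 NO₃⁻(aq) + 8 H⁺(aq) + 3 Pb(s) → 2 NO(g) + 4 H₂O(l) + 3 Pb²⁺(aq)
Q = P(NO)^2·[Pb²⁺]^3 / ([NO₃⁻]^2·[H⁺]^8); log Q = -6.265.
E = E° − (0.0592/n) log Q = +1.16 − (0.0592/6)(-6.265) = +1.222 V.

+1.222 V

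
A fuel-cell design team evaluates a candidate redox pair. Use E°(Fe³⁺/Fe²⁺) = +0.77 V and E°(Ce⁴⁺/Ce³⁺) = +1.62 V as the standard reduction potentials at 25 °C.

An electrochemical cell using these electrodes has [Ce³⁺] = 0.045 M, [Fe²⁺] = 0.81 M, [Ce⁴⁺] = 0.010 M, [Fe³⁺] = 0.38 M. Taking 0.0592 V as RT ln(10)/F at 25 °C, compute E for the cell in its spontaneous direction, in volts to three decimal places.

Ce⁴⁺/Ce³⁺ is the cathode (higher E°), Fe³⁺/Fe²⁺ the anode: E°cell = +1.62 − (+0.77) = +0.85 V, n = 1.
Overall: Ce⁴⁺(aq) + Fe²⁺(aq) → Ce³⁺(aq) + Fe³⁺(aq)
Q = [Ce³⁺]·[Fe³⁺] / ([Ce⁴⁺]·[Fe²⁺]); log Q = 0.325.
E = E° − (0.0592/n) log Q = +0.85 − (0.0592/1)(0.325) = +0.831 V.

+0.831 V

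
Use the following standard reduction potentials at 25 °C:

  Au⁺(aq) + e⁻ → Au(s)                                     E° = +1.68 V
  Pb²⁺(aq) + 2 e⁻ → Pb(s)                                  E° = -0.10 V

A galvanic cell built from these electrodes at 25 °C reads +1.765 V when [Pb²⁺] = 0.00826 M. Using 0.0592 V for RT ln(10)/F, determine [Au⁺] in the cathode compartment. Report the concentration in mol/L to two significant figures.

Au⁺/Au is the cathode, Pb²⁺/Pb the anode: E°cell = +1.78 V, n = 2.
Overall reaction: 2 Au⁺(aq) + Pb(s) → 2 Au(s) + Pb²⁺(aq); Q = [Pb²⁺]^1/[Au⁺]^2.
From E = E° − (0.0592/n) log Q: log Q = (E° − E)·n/0.0592 = (+1.78 − (+1.765))·2/0.0592 = 0.5068.
So 2·log[Au⁺] = 1·log(0.00826) − log Q = -2.0830 − (0.5068) = -2.5898; log[Au⁺] = -2.5898 / 2 = -1.2949; [Au⁺] = 10^(-1.2949) ≈ 0.051 M.

0.051 M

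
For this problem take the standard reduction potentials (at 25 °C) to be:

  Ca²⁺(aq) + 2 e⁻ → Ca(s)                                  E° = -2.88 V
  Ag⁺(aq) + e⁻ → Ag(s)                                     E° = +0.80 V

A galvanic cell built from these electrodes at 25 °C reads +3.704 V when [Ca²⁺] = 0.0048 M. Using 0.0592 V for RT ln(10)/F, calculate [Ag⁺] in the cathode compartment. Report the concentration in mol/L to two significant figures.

Ag⁺/Ag is the cathode, Ca²⁺/Ca the anode: E°cell = +3.68 V, n = 2.
Overall reaction: 2 Ag⁺(aq) + Ca(s) → 2 Ag(s) + Ca²⁺(aq); Q = [Ca²⁺]^1/[Ag⁺]^2.
From E = E° − (0.0592/n) log Q: log Q = (E° − E)·n/0.0592 = (+3.68 − (+3.704))·2/0.0592 = -0.8108.
So 2·log[Ag⁺] = 1·log(0.0048) − log Q = -2.3188 − (-0.8108) = -1.5080; log[Ag⁺] = -1.5080 / 2 = -0.7540; [Ag⁺] = 10^(-0.7540) ≈ 0.18 M.

0.18 M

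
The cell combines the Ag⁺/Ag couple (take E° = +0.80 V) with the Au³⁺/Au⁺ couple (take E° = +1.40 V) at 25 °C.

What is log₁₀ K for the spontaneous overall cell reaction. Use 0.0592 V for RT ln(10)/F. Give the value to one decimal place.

20.3

Cathode: Au³⁺/Au⁺; anode: Ag⁺/Ag. E°cell = +0.60 V, n = 2.
log K = nE°cell / 0.0592 = (2)(+0.60) / 0.0592 = 20.3.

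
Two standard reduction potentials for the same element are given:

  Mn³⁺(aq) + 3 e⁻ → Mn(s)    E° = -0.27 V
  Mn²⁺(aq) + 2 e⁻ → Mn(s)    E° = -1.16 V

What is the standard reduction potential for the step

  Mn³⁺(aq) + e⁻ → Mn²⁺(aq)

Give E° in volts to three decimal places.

Sequential free energies add, so n₃E°₃ = n₁E°₁ + n₂E°₂.
With n₃ = 3, and the known step contributing 2×(-1.16) V, the unknown satisfies 1·E° = 3×(-0.27) − 2×(-1.16) = +1.510.
E° = +1.510 / 1 = +1.510 V.

+1.510 V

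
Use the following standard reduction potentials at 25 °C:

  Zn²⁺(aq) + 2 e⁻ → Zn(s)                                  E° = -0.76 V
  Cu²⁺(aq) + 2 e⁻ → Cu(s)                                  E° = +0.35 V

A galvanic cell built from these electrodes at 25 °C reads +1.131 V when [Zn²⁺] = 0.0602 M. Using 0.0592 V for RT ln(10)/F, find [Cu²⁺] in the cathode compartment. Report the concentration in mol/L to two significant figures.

0.31 M

Cu²⁺/Cu is the cathode, Zn²⁺/Zn the anode: E°cell = +1.11 V, n = 2.
Overall reaction: Cu²⁺(aq) + Zn(s) → Cu(s) + Zn²⁺(aq); Q = [Zn²⁺]^1/[Cu²⁺]^1.
From E = E° − (0.0592/n) log Q: log Q = (E° − E)·n/0.0592 = (+1.11 − (+1.131))·2/0.0592 = -0.7095.
So 1·log[Cu²⁺] = 1·log(0.0602) − log Q = -1.2204 − (-0.7095) = -0.5109; [Cu²⁺] = 10^(-0.5109) ≈ 0.31 M.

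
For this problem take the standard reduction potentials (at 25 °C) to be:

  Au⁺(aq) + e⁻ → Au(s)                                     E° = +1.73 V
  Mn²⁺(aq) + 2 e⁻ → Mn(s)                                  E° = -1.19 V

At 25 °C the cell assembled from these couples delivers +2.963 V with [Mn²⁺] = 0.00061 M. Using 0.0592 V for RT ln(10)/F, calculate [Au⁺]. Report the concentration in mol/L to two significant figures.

Au⁺/Au is the cathode, Mn²⁺/Mn the anode: E°cell = +2.92 V, n = 2.
Overall reaction: 2 Au⁺(aq) + Mn(s) → 2 Au(s) + Mn²⁺(aq); Q = [Mn²⁺]^1/[Au⁺]^2.
From E = E° − (0.0592/n) log Q: log Q = (E° − E)·n/0.0592 = (+2.92 − (+2.963))·2/0.0592 = -1.4527.
So 2·log[Au⁺] = 1·log(0.00061) − log Q = -3.2147 − (-1.4527) = -1.7620; log[Au⁺] = -1.7620 / 2 = -0.8810; [Au⁺] = 10^(-0.8810) ≈ 0.13 M.

0.13 M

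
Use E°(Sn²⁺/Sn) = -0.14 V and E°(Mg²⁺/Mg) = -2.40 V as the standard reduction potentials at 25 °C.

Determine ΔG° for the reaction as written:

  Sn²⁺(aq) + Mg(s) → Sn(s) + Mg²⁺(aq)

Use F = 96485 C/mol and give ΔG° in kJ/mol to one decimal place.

-436.1 kJ/mol

As written, Sn²⁺/Sn is reduced (cathode) and Mg²⁺/Mg is oxidised (anode), so E°cell = (-0.14) − (-2.40) = +2.26 V.
Balancing electrons gives n = 2.
ΔG° = −nFE° = −(2)(96485)(+2.26) = -436,112 J = -436.1 kJ/mol.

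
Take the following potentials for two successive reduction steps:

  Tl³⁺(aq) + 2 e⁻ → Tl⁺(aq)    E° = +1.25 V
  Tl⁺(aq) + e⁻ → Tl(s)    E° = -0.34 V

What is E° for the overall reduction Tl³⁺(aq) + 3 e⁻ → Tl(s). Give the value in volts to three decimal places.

Adding the free-energy changes (−nFE°) of the two steps gives −n₃FE°₃ = −n₁FE°₁ − n₂FE°₂.
E°₃ = (2×+1.25 + 1×-0.34) / 3 = (+2.160) / 3 = +0.720 V.

+0.720 V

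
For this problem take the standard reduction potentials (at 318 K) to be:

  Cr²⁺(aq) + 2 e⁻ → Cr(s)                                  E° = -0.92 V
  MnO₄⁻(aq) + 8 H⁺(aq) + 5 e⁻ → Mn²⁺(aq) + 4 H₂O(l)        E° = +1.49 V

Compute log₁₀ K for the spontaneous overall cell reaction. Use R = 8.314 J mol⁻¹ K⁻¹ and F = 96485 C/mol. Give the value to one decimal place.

382.0

Cathode: MnO₄⁻/Mn²⁺; anode: Cr²⁺/Cr. E°cell = (+1.49) − (-0.92) = +2.41 V, with n = 10.
ΔG° = −nFE° = −RT ln K, so ln K = nFE°/(RT) = (10)(96485)(+2.41) / ((8.314)(318)) = 879.508.
log₁₀ K = 879.508 / ln 10 = 382.0.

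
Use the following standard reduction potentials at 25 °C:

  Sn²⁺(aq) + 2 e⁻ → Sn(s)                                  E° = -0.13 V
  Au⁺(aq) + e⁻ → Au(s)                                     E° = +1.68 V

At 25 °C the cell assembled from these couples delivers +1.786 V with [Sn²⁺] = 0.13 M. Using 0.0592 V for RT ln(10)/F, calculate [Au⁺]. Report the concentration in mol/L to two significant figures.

0.14 M

Au⁺/Au is the cathode, Sn²⁺/Sn the anode: E°cell = +1.81 V, n = 2.
Overall reaction: 2 Au⁺(aq) + Sn(s) → 2 Au(s) + Sn²⁺(aq); Q = [Sn²⁺]^1/[Au⁺]^2.
From E = E° − (0.0592/n) log Q: log Q = (E° − E)·n/0.0592 = (+1.81 − (+1.786))·2/0.0592 = 0.8108.
So 2·log[Au⁺] = 1·log(0.13) − log Q = -0.8861 − (0.8108) = -1.6969; log[Au⁺] = -1.6969 / 2 = -0.8485; [Au⁺] = 10^(-0.8485) ≈ 0.14 M.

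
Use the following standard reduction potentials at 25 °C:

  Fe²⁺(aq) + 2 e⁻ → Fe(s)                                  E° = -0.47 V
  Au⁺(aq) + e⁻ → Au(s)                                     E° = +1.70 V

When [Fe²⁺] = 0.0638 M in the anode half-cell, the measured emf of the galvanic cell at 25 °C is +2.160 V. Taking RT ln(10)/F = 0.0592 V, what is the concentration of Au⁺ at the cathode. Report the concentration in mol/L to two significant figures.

0.17 M

Au⁺/Au is the cathode, Fe²⁺/Fe the anode: E°cell = +2.17 V, n = 2.
Overall reaction: 2 Au⁺(aq) + Fe(s) → 2 Au(s) + Fe²⁺(aq); Q = [Fe²⁺]^1/[Au⁺]^2.
From E = E° − (0.0592/n) log Q: log Q = (E° − E)·n/0.0592 = (+2.17 − (+2.160))·2/0.0592 = 0.3378.
So 2·log[Au⁺] = 1·log(0.0638) − log Q = -1.1952 − (0.3378) = -1.5330; log[Au⁺] = -1.5330 / 2 = -0.7665; [Au⁺] = 10^(-0.7665) ≈ 0.17 M.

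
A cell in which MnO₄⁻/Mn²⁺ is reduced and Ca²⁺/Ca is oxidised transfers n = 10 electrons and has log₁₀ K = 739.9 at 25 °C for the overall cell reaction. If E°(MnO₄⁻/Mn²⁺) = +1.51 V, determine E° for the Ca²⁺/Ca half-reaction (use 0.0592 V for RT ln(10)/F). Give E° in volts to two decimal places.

E°cell = (0.0592/n)·log K = (0.0592/10)(739.9) = +4.380 V.
Since MnO₄⁻/Mn²⁺ is the cathode and Ca²⁺/Ca the anode, E°cell = E°(MnO₄⁻/Mn²⁺) − E°(Ca²⁺/Ca).
So E°(Ca²⁺/Ca) = E°(MnO₄⁻/Mn²⁺) − E°cell = (+1.51) − (+4.380) = -2.87 V.

-2.87 V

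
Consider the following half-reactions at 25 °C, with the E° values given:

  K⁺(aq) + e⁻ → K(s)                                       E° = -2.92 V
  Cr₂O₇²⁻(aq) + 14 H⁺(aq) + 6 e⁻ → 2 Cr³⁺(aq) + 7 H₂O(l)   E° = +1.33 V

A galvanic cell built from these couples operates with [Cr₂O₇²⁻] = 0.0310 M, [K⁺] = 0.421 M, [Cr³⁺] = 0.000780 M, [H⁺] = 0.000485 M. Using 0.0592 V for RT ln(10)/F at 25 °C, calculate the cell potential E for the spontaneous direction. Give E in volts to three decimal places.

Cr₂O₇²⁻/Cr³⁺ is the cathode (higher E°), K⁺/K the anode: E°cell = +1.33 − (-2.92) = +4.25 V, n = 6.
Overall: Cr₂O₇²⁻(aq) + 14 H⁺(aq) + 6 K(s) → 2 Cr³⁺(aq) + 7 H₂O(l) + 6 K⁺(aq)
Q = [Cr³⁺]^2·[K⁺]^6 / ([Cr₂O₇²⁻]·[H⁺]^14); log Q = 39.438.
E = E° − (0.0592/n) log Q = +4.25 − (0.0592/6)(39.438) = +3.861 V.

+3.861 V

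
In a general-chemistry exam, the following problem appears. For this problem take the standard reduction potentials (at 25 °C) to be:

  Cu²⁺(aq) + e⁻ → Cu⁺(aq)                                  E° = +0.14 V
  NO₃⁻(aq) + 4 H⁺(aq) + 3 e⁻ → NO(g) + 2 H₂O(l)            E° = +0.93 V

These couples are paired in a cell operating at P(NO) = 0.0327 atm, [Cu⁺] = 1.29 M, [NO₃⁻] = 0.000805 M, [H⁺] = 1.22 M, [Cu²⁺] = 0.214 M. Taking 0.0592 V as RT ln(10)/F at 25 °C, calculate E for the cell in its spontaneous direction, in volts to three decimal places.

+0.811 V

NO₃⁻/NO is the cathode (higher E°), Cu²⁺/Cu⁺ the anode: E°cell = +0.93 − (+0.14) = +0.79 V, n = 3.
Overall: NO₃⁻(aq) + 4 H⁺(aq) + 3 Cu⁺(aq) → NO(g) + 2 H₂O(l) + 3 Cu²⁺(aq)
Q = P(NO)·[Cu²⁺]^3 / ([NO₃⁻]·[H⁺]^4·[Cu⁺]^3); log Q = -1.077.
E = E° − (0.0592/n) log Q = +0.79 − (0.0592/3)(-1.077) = +0.811 V.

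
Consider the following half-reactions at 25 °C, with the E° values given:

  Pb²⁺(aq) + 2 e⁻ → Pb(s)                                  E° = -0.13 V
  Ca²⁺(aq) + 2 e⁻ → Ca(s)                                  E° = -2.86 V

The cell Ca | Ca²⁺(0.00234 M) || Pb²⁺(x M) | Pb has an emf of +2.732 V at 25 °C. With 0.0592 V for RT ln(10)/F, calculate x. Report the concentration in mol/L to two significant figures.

Pb²⁺/Pb is the cathode, Ca²⁺/Ca the anode: E°cell = +2.73 V, n = 2.
Overall reaction: Pb²⁺(aq) + Ca(s) → Pb(s) + Ca²⁺(aq); Q = [Ca²⁺]^1/[Pb²⁺]^1.
From E = E° − (0.0592/n) log Q: log Q = (E° − E)·n/0.0592 = (+2.73 − (+2.732))·2/0.0592 = -0.0676.
So 1·log[Pb²⁺] = 1·log(0.00234) − log Q = -2.6308 − (-0.0676) = -2.5632; [Pb²⁺] = 10^(-2.5632) ≈ 0.0027 M.

0.0027 M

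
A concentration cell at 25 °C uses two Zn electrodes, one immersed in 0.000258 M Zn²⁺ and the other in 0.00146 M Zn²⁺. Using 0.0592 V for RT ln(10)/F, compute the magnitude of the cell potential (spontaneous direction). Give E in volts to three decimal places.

+0.022 V

For a concentration cell E°cell = 0. The 0.00146 M side is the cathode (reduction is favoured where [Zn²⁺] is higher).
With n = 2, E = −(0.0592/2) log([Zn²⁺]ₐₙ/[Zn²⁺]꜀ₐₜ) = −(0.0592/2) log(0.000258/0.00146) = −(0.0592/2)(-0.753) = +0.022 V.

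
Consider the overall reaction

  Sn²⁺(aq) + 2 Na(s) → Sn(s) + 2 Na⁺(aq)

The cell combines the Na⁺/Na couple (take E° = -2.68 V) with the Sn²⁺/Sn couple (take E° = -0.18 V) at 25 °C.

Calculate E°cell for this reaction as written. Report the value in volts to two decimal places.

+2.50 V

The Sn²⁺/Sn couple has the higher reduction potential, so it is the cathode; Na⁺/Na is oxidised at the anode.
E°cell = E°(cathode) − E°(anode) = (-0.18) − (-2.68) = +2.50 V.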